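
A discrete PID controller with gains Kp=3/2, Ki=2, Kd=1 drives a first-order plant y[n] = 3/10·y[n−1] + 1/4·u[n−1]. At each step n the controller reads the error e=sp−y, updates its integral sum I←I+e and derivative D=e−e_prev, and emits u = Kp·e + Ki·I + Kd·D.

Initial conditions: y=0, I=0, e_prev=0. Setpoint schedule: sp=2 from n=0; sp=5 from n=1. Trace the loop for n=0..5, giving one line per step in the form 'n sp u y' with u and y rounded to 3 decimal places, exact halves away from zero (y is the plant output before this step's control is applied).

0 2 9.000 0.000
1 5 14.375 2.250
2 5 10.041 4.269
3 5 15.673 3.791
4 5 11.922 5.055
5 5 15.588 4.497

(exact arithmetic carried between steps; '≈' marks a value shown rounded to 6 d.p. or computed from one; I and e_prev carry over from the previous line; the table rounds u and y to 3 d.p., halves away from zero)
n=0: y=0, sp=2, e=sp−y=2; I=2, D=e−e_prev=2; u=3/2·2+2·2+1·2=9; next y=3/10·0+1/4·9=2.25
n=1: y=2.25, sp=5, e=sp−y=2.75; I=4.75, D=e−e_prev=0.75; u=3/2·2.75+2·4.75+1·0.75=14.375; next y=3/10·2.25+1/4·14.375=4.26875
n=2: y=4.26875, sp=5, e=sp−y=0.73125; I=5.48125, D=e−e_prev=-2.01875; u=3/2·0.73125+2·5.48125+1·(-2.01875)=10.040625; next y=3/10·4.26875+1/4·10.040625≈3.790781
n=3: y≈3.790781, sp=5, e=sp−y≈1.209219; I≈6.690469, D=e−e_prev≈0.477969; u=3/2·1.209219+2·6.690469+1·0.477969≈15.672734; next y=3/10·3.790781+1/4·15.672734≈5.055418
n=4: y≈5.055418, sp=5, e=sp−y≈-0.055418; I≈6.635051, D=e−e_prev≈-1.264637; u=3/2·(-0.055418)+2·6.635051+1·(-1.264637)≈11.922338; next y=3/10·5.055418+1/4·11.922338≈4.497210
n=5: y≈4.497210, sp=5, e=sp−y≈0.502790; I≈7.137841, D=e−e_prev≈0.558208; u=3/2·0.502790+2·7.137841+1·0.558208≈15.588075; next y=3/10·4.497210+1/4·15.588075≈5.246182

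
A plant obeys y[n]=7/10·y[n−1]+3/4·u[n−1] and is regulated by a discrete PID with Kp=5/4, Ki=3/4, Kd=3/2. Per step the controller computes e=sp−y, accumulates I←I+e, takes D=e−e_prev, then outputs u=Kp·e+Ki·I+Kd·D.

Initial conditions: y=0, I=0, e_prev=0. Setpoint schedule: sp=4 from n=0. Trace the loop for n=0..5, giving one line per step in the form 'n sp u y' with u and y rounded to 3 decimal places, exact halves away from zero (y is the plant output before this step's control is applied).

(exact arithmetic carried between steps; '≈' marks a value shown rounded to 6 d.p. or computed from one; I and e_prev carry over from the previous line; the table rounds u and y to 3 d.p., halves away from zero)
n=0: y=0, sp=4, e=sp−y=4; I=4, D=e−e_prev=4; u=5/4·4+3/4·4+3/2·4=14; next y=7/10·0+3/4·14=10.5
n=1: y=10.5, sp=4, e=sp−y=-6.5; I=-2.5, D=e−e_prev=-10.5; u=5/4·(-6.5)+3/4·(-2.5)+3/2·(-10.5)=-25.75; next y=7/10·10.5+3/4·(-25.75)=-11.9625
n=2: y=-11.9625, sp=4, e=sp−y=15.9625; I=13.4625, D=e−e_prev=22.4625; u=5/4·15.9625+3/4·13.4625+3/2·22.4625=63.74375; next y=7/10·(-11.9625)+3/4·63.74375≈39.434063
n=3: y≈39.434063, sp=4, e=sp−y≈-35.434063; I≈-21.971563, D=e−e_prev≈-51.396563; u=5/4·(-35.434063)+3/4·(-21.971563)+3/2·(-51.396563)≈-137.866094; next y=7/10·39.434063+3/4·(-137.866094)≈-75.795727
n=4: y≈-75.795727, sp=4, e=sp−y≈79.795727; I≈57.824164, D=e−e_prev≈115.229789; u=5/4·79.795727+3/4·57.824164+3/2·115.229789≈315.957465; next y=7/10·(-75.795727)+3/4·315.957465≈183.911090
n=5: y≈183.911090, sp=4, e=sp−y≈-179.911090; I≈-122.086926, D=e−e_prev≈-259.706817; u=5/4·(-179.911090)+3/4·(-122.086926)+3/2·(-259.706817)≈-706.014282; next y=7/10·183.911090+3/4·(-706.014282)≈-400.772948

0 4 14.000 0.000
1 4 -25.750 10.500
2 4 63.744 -11.963
3 4 -137.866 39.434
4 4 315.957 -75.796
5 4 -706.014 183.911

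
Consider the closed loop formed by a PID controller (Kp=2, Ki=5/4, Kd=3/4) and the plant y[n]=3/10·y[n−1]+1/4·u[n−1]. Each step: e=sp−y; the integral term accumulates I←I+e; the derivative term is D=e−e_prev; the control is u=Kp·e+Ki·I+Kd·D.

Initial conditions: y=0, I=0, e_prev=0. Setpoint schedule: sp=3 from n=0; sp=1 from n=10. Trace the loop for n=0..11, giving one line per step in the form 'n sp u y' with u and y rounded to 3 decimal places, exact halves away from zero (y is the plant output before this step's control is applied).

(exact arithmetic carried between steps; '≈' marks a value shown rounded to 6 d.p. or computed from one; I and e_prev carry over from the previous line; the table rounds u and y to 3 d.p., halves away from zero)
n=0: y=0, sp=3, e=sp−y=3; I=3, D=e−e_prev=3; u=2·3+5/4·3+3/4·3=12; next y=3/10·0+1/4·12=3
n=1: y=3, sp=3, e=sp−y=0; I=3, D=e−e_prev=-3; u=2·0+5/4·3+3/4·(-3)=1.5; next y=3/10·3+1/4·1.5=1.275
n=2: y=1.275, sp=3, e=sp−y=1.725; I=4.725, D=e−e_prev=1.725; u=2·1.725+5/4·4.725+3/4·1.725=10.65; next y=3/10·1.275+1/4·10.65=3.045
n=3: y=3.045, sp=3, e=sp−y=-0.045; I=4.68, D=e−e_prev=-1.77; u=2·(-0.045)+5/4·4.68+3/4·(-1.77)=4.4325; next y=3/10·3.045+1/4·4.4325=2.021625
n=4: y=2.021625, sp=3, e=sp−y=0.978375; I=5.658375, D=e−e_prev=1.023375; u=2·0.978375+5/4·5.658375+3/4·1.023375=9.79725; next y=3/10·2.021625+1/4·9.79725=3.0558
n=5: y=3.0558, sp=3, e=sp−y=-0.0558; I=5.602575, D=e−e_prev=-1.034175; u=2·(-0.0558)+5/4·5.602575+3/4·(-1.034175)≈6.115988; next y=3/10·3.0558+1/4·6.115988≈2.445737
n=6: y≈2.445737, sp=3, e=sp−y≈0.554263; I≈6.156838, D=e−e_prev≈0.610063; u=2·0.554263+5/4·6.156838+3/4·0.610063≈9.262121; next y=3/10·2.445737+1/4·9.262121≈3.049251
n=7: y≈3.049251, sp=3, e=sp−y≈-0.049251; I≈6.107587, D=e−e_prev≈-0.603515; u=2·(-0.049251)+5/4·6.107587+3/4·(-0.603515)≈7.083345; next y=3/10·3.049251+1/4·7.083345≈2.685612
n=8: y≈2.685612, sp=3, e=sp−y≈0.314388; I≈6.421975, D=e−e_prev≈0.363640; u=2·0.314388+5/4·6.421975+3/4·0.363640≈8.928976; next y=3/10·2.685612+1/4·8.928976≈3.037927
n=9: y≈3.037927, sp=3, e=sp−y≈-0.037927; I≈6.384048, D=e−e_prev≈-0.352316; u=2·(-0.037927)+5/4·6.384048+3/4·(-0.352316)≈7.639968; next y=3/10·3.037927+1/4·7.639968≈2.821370
n=10: y≈2.821370, sp=1, e=sp−y≈-1.821370; I≈4.562678, D=e−e_prev≈-1.783443; u=2·(-1.821370)+5/4·4.562678+3/4·(-1.783443)≈0.723024; next y=3/10·2.821370+1/4·0.723024≈1.027167
n=11: y≈1.027167, sp=1, e=sp−y≈-0.027167; I≈4.535510, D=e−e_prev≈1.794203; u=2·(-0.027167)+5/4·4.535510+3/4·1.794203≈6.960706; next y=3/10·1.027167+1/4·6.960706≈2.048327

0 3 12.000 0.000
1 3 1.500 3.000
2 3 10.650 1.275
3 3 4.433 3.045
4 3 9.797 2.022
5 3 6.116 3.056
6 3 9.262 2.446
7 3 7.083 3.049
8 3 8.929 2.686
9 3 7.640 3.038
10 1 0.723 2.821
11 1 6.961 1.027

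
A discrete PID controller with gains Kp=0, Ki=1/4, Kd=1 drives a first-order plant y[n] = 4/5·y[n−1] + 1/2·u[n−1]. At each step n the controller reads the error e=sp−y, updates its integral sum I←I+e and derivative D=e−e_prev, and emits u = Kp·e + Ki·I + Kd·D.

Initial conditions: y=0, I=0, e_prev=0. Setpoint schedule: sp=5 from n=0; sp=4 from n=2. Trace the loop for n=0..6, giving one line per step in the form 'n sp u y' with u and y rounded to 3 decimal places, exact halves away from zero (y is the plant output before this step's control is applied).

(exact arithmetic carried between steps; '≈' marks a value shown rounded to 6 d.p. or computed from one; I and e_prev carry over from the previous line; the table rounds u and y to 3 d.p., halves away from zero)
n=0: y=0, sp=5, e=sp−y=5; I=5, D=e−e_prev=5; u=0·5+1/4·5+1·5=6.25; next y=4/5·0+1/2·6.25=3.125
n=1: y=3.125, sp=5, e=sp−y=1.875; I=6.875, D=e−e_prev=-3.125; u=0·1.875+1/4·6.875+1·(-3.125)=-1.40625; next y=4/5·3.125+1/2·(-1.40625)=1.796875
n=2: y=1.796875, sp=4, e=sp−y=2.203125; I=9.078125, D=e−e_prev=0.328125; u=0·2.203125+1/4·9.078125+1·0.328125≈2.597656; next y=4/5·1.796875+1/2·2.597656≈2.736328
n=3: y≈2.736328, sp=4, e=sp−y≈1.263672; I≈10.341797, D=e−e_prev≈-0.939453; u=0·1.263672+1/4·10.341797+1·(-0.939453)≈1.645996; next y=4/5·2.736328+1/2·1.645996≈3.012061
n=4: y≈3.012061, sp=4, e=sp−y≈0.987939; I≈11.329736, D=e−e_prev≈-0.275732; u=0·0.987939+1/4·11.329736+1·(-0.275732)≈2.556702; next y=4/5·3.012061+1/2·2.556702≈3.687999
n=5: y≈3.687999, sp=4, e=sp−y≈0.312001; I≈11.641737, D=e−e_prev≈-0.675939; u=0·0.312001+1/4·11.641737+1·(-0.675939)≈2.234496; next y=4/5·3.687999+1/2·2.234496≈4.067647
n=6: y≈4.067647, sp=4, e=sp−y≈-0.067647; I≈11.574090, D=e−e_prev≈-0.379648; u=0·(-0.067647)+1/4·11.574090+1·(-0.379648)≈2.513875; next y=4/5·4.067647+1/2·2.513875≈4.511055

0 5 6.250 0.000
1 5 -1.406 3.125
2 4 2.598 1.797
3 4 1.646 2.736
4 4 2.557 3.012
5 4 2.234 3.688
6 4 2.514 4.068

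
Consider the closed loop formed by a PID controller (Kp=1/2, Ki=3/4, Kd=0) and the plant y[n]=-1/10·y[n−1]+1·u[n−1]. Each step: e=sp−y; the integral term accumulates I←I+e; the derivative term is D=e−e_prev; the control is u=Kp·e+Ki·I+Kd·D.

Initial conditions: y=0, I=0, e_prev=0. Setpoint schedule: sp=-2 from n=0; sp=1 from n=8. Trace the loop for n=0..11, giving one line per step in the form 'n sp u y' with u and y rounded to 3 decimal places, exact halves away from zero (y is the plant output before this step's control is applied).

0 -2 -2.500 0.000
1 -2 -0.875 -2.500
2 -2 -2.844 -0.625
3 -2 -1.180 -2.781
4 -2 -2.943 -0.902
5 -2 -1.328 -2.853
6 -2 -2.951 -1.042
7 -2 -1.414 -2.847
8 1 0.824 -1.129
9 1 -0.162 0.937
10 1 1.376 -0.255
11 1 0.246 1.401

(exact arithmetic carried between steps; '≈' marks a value shown rounded to 6 d.p. or computed from one; I and e_prev carry over from the previous line; the table rounds u and y to 3 d.p., halves away from zero)
n=0: y=0, sp=-2, e=sp−y=-2; I=-2, D=e−e_prev=-2; u=1/2·(-2)+3/4·(-2)+0·(-2)=-2.5; next y=-1/10·0+1·(-2.5)=-2.5
n=1: y=-2.5, sp=-2, e=sp−y=0.5; I=-1.5, D=e−e_prev=2.5; u=1/2·0.5+3/4·(-1.5)+0·2.5=-0.875; next y=-1/10·(-2.5)+1·(-0.875)=-0.625
n=2: y=-0.625, sp=-2, e=sp−y=-1.375; I=-2.875, D=e−e_prev=-1.875; u=1/2·(-1.375)+3/4·(-2.875)+0·(-1.875)=-2.84375; next y=-1/10·(-0.625)+1·(-2.84375)=-2.78125
n=3: y=-2.78125, sp=-2, e=sp−y=0.78125; I=-2.09375, D=e−e_prev=2.15625; u=1/2·0.78125+3/4·(-2.09375)+0·2.15625≈-1.179688; next y=-1/10·(-2.78125)+1·(-1.179688)≈-0.901563
n=4: y≈-0.901563, sp=-2, e=sp−y≈-1.098438; I≈-3.192188, D=e−e_prev≈-1.879688; u=1/2·(-1.098438)+3/4·(-3.192188)+0·(-1.879688)≈-2.943359; next y=-1/10·(-0.901563)+1·(-2.943359)≈-2.853203
n=5: y≈-2.853203, sp=-2, e=sp−y≈0.853203; I≈-2.338984, D=e−e_prev≈1.951641; u=1/2·0.853203+3/4·(-2.338984)+0·1.951641≈-1.327637; next y=-1/10·(-2.853203)+1·(-1.327637)≈-1.042316
n=6: y≈-1.042316, sp=-2, e=sp−y≈-0.957684; I≈-3.296668, D=e−e_prev≈-1.810887; u=1/2·(-0.957684)+3/4·(-3.296668)+0·(-1.810887)≈-2.951343; next y=-1/10·(-1.042316)+1·(-2.951343)≈-2.847111
n=7: y≈-2.847111, sp=-2, e=sp−y≈0.847111; I≈-2.449557, D=e−e_prev≈1.804795; u=1/2·0.847111+3/4·(-2.449557)+0·1.804795≈-1.413612; next y=-1/10·(-2.847111)+1·(-1.413612)≈-1.128901
n=8: y≈-1.128901, sp=1, e=sp−y≈2.128901; I≈-0.320656, D=e−e_prev≈1.281790; u=1/2·2.128901+3/4·(-0.320656)+0·1.281790≈0.823959; next y=-1/10·(-1.128901)+1·0.823959≈0.936849
n=9: y≈0.936849, sp=1, e=sp−y≈0.063151; I≈-0.257505, D=e−e_prev≈-2.065750; u=1/2·0.063151+3/4·(-0.257505)+0·(-2.065750)≈-0.161553; next y=-1/10·0.936849+1·(-0.161553)≈-0.255238
n=10: y≈-0.255238, sp=1, e=sp−y≈1.255238; I≈0.997733, D=e−e_prev≈1.192086; u=1/2·1.255238+3/4·0.997733+0·1.192086≈1.375919; next y=-1/10·(-0.255238)+1·1.375919≈1.401442
n=11: y≈1.401442, sp=1, e=sp−y≈-0.401442; I≈0.596291, D=e−e_prev≈-1.656680; u=1/2·(-0.401442)+3/4·0.596291+0·(-1.656680)≈0.246497; next y=-1/10·1.401442+1·0.246497≈0.106353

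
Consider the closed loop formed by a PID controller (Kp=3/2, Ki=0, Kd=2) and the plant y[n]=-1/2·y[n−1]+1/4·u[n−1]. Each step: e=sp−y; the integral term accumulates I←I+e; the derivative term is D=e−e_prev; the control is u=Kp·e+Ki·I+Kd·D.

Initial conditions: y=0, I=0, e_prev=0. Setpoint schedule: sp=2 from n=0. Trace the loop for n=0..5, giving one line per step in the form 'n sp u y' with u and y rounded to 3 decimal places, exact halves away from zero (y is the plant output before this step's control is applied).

(exact arithmetic carried between steps; '≈' marks a value shown rounded to 6 d.p. or computed from one; I and e_prev carry over from the previous line; the table rounds u and y to 3 d.p., halves away from zero)
n=0: y=0, sp=2, e=sp−y=2; I=2, D=e−e_prev=2; u=3/2·2+0·2+2·2=7; next y=-1/2·0+1/4·7=1.75
n=1: y=1.75, sp=2, e=sp−y=0.25; I=2.25, D=e−e_prev=-1.75; u=3/2·0.25+0·2.25+2·(-1.75)=-3.125; next y=-1/2·1.75+1/4·(-3.125)=-1.65625
n=2: y=-1.65625, sp=2, e=sp−y=3.65625; I=5.90625, D=e−e_prev=3.40625; u=3/2·3.65625+0·5.90625+2·3.40625=12.296875; next y=-1/2·(-1.65625)+1/4·12.296875≈3.902344
n=3: y≈3.902344, sp=2, e=sp−y≈-1.902344; I≈4.003906, D=e−e_prev≈-5.558594; u=3/2·(-1.902344)+0·4.003906+2·(-5.558594)≈-13.970703; next y=-1/2·3.902344+1/4·(-13.970703)≈-5.443848
n=4: y≈-5.443848, sp=2, e=sp−y≈7.443848; I≈11.447754, D=e−e_prev≈9.346191; u=3/2·7.443848+0·11.447754+2·9.346191≈29.858154; next y=-1/2·(-5.443848)+1/4·29.858154≈10.186462
n=5: y≈10.186462, sp=2, e=sp−y≈-8.186462; I≈3.261292, D=e−e_prev≈-15.630310; u=3/2·(-8.186462)+0·3.261292+2·(-15.630310)≈-43.540314; next y=-1/2·10.186462+1/4·(-43.540314)≈-15.978310

0 2 7.000 0.000
1 2 -3.125 1.750
2 2 12.297 -1.656
3 2 -13.971 3.902
4 2 29.858 -5.444
5 2 -43.540 10.186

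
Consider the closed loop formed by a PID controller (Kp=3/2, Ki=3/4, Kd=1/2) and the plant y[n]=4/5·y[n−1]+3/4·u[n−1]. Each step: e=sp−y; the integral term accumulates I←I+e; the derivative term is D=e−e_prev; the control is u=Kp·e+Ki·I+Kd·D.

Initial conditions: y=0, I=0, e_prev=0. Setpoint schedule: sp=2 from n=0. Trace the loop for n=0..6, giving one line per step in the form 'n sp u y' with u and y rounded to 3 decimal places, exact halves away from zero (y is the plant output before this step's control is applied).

0 2 5.500 0.000
1 2 -5.344 4.125
2 2 8.415 -0.708
3 2 -9.716 5.745
4 2 13.901 -2.691
5 2 -16.949 8.273
6 2 23.336 -6.094

(exact arithmetic carried between steps; '≈' marks a value shown rounded to 6 d.p. or computed from one; I and e_prev carry over from the previous line; the table rounds u and y to 3 d.p., halves away from zero)
n=0: y=0, sp=2, e=sp−y=2; I=2, D=e−e_prev=2; u=3/2·2+3/4·2+1/2·2=5.5; next y=4/5·0+3/4·5.5=4.125
n=1: y=4.125, sp=2, e=sp−y=-2.125; I=-0.125, D=e−e_prev=-4.125; u=3/2·(-2.125)+3/4·(-0.125)+1/2·(-4.125)=-5.34375; next y=4/5·4.125+3/4·(-5.34375)≈-0.707813
n=2: y≈-0.707813, sp=2, e=sp−y≈2.707813; I≈2.582813, D=e−e_prev≈4.832813; u=3/2·2.707813+3/4·2.582813+1/2·4.832813≈8.415234; next y=4/5·(-0.707813)+3/4·8.415234≈5.745176
n=3: y≈5.745176, sp=2, e=sp−y≈-3.745176; I≈-1.162363, D=e−e_prev≈-6.452988; u=3/2·(-3.745176)+3/4·(-1.162363)+1/2·(-6.452988)≈-9.716030; next y=4/5·5.745176+3/4·(-9.716030)≈-2.690882
n=4: y≈-2.690882, sp=2, e=sp−y≈4.690882; I≈3.528519, D=e−e_prev≈8.436058; u=3/2·4.690882+3/4·3.528519+1/2·8.436058≈13.900741; next y=4/5·(-2.690882)+3/4·13.900741≈8.272850
n=5: y≈8.272850, sp=2, e=sp−y≈-6.272850; I≈-2.744331, D=e−e_prev≈-10.963732; u=3/2·(-6.272850)+3/4·(-2.744331)+1/2·(-10.963732)≈-16.949390; next y=4/5·8.272850+3/4·(-16.949390)≈-6.093762
n=6: y≈-6.093762, sp=2, e=sp−y≈8.093762; I≈5.349431, D=e−e_prev≈14.366613; u=3/2·8.093762+3/4·5.349431+1/2·14.366613≈23.336023; next y=4/5·(-6.093762)+3/4·23.336023≈12.627007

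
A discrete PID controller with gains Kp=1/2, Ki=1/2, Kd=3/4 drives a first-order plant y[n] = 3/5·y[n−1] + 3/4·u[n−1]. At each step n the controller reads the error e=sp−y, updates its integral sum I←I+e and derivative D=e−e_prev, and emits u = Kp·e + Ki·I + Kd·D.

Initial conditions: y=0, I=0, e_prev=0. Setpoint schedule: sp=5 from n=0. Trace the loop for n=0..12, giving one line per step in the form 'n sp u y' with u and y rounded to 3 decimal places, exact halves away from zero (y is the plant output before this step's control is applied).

0 5 8.750 0.000
1 5 -3.984 6.563
2 5 9.979 0.949
3 5 -4.639 8.054
4 5 10.889 1.353
5 5 -5.658 8.979
6 5 11.783 1.144
7 5 -6.829 9.524
8 5 12.824 0.592
9 5 -8.088 9.973
10 5 14.058 -0.082
11 5 -9.451 10.494
12 5 15.484 -0.791

(exact arithmetic carried between steps; '≈' marks a value shown rounded to 6 d.p. or computed from one; I and e_prev carry over from the previous line; the table rounds u and y to 3 d.p., halves away from zero)
n=0: y=0, sp=5, e=sp−y=5; I=5, D=e−e_prev=5; u=1/2·5+1/2·5+3/4·5=8.75; next y=3/5·0+3/4·8.75=6.5625
n=1: y=6.5625, sp=5, e=sp−y=-1.5625; I=3.4375, D=e−e_prev=-6.5625; u=1/2·(-1.5625)+1/2·3.4375+3/4·(-6.5625)=-3.984375; next y=3/5·6.5625+3/4·(-3.984375)≈0.949219
n=2: y≈0.949219, sp=5, e=sp−y≈4.050781; I≈7.488281, D=e−e_prev≈5.613281; u=1/2·4.050781+1/2·7.488281+3/4·5.613281≈9.979492; next y=3/5·0.949219+3/4·9.979492≈8.054150
n=3: y≈8.054150, sp=5, e=sp−y≈-3.054150; I≈4.434131, D=e−e_prev≈-7.104932; u=1/2·(-3.054150)+1/2·4.434131+3/4·(-7.104932)≈-4.638708; next y=3/5·8.054150+3/4·(-4.638708)≈1.353459
n=4: y≈1.353459, sp=5, e=sp−y≈3.646541; I≈8.080672, D=e−e_prev≈6.700692; u=1/2·3.646541+1/2·8.080672+3/4·6.700692≈10.889125; next y=3/5·1.353459+3/4·10.889125≈8.978919
n=5: y≈8.978919, sp=5, e=sp−y≈-3.978919; I≈4.101753, D=e−e_prev≈-7.625460; u=1/2·(-3.978919)+1/2·4.101753+3/4·(-7.625460)≈-5.657679; next y=3/5·8.978919+3/4·(-5.657679)≈1.144093
n=6: y≈1.144093, sp=5, e=sp−y≈3.855907; I≈7.957660, D=e−e_prev≈7.834827; u=1/2·3.855907+1/2·7.957660+3/4·7.834827≈11.782904; next y=3/5·1.144093+3/4·11.782904≈9.523633
n=7: y≈9.523633, sp=5, e=sp−y≈-4.523633; I≈3.434027, D=e−e_prev≈-8.379541; u=1/2·(-4.523633)+1/2·3.434027+3/4·(-8.379541)≈-6.829459; next y=3/5·9.523633+3/4·(-6.829459)≈0.592086
n=8: y≈0.592086, sp=5, e=sp−y≈4.407914; I≈7.841941, D=e−e_prev≈8.931547; u=1/2·4.407914+1/2·7.841941+3/4·8.931547≈12.823588; next y=3/5·0.592086+3/4·12.823588≈9.972943
n=9: y≈9.972943, sp=5, e=sp−y≈-4.972943; I≈2.868998, D=e−e_prev≈-9.380857; u=1/2·(-4.972943)+1/2·2.868998+3/4·(-9.380857)≈-8.087615; next y=3/5·9.972943+3/4·(-8.087615)≈-0.081945
n=10: y≈-0.081945, sp=5, e=sp−y≈5.081945; I≈7.950944, D=e−e_prev≈10.054888; u=1/2·5.081945+1/2·7.950944+3/4·10.054888≈14.057611; next y=3/5·(-0.081945)+3/4·14.057611≈10.494041
n=11: y≈10.494041, sp=5, e=sp−y≈-5.494041; I≈2.456903, D=e−e_prev≈-10.575986; u=1/2·(-5.494041)+1/2·2.456903+3/4·(-10.575986)≈-9.450558; next y=3/5·10.494041+3/4·(-9.450558)≈-0.791494
n=12: y≈-0.791494, sp=5, e=sp−y≈5.791494; I≈8.248397, D=e−e_prev≈11.285535; u=1/2·5.791494+1/2·8.248397+3/4·11.285535≈15.484097; next y=3/5·(-0.791494)+3/4·15.484097≈11.138176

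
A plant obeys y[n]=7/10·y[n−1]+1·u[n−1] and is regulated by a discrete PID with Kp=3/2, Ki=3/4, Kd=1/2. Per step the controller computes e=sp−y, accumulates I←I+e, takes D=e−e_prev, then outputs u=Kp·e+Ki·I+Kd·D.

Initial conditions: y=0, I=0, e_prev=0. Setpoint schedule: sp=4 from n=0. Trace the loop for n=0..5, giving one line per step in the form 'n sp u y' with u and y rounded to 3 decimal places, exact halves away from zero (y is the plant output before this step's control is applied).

0 4 11.000 0.000
1 4 -18.250 11.000
2 4 41.263 -10.550
3 4 -80.776 33.878
4 4 169.112 -57.061
5 4 -342.695 129.169

(exact arithmetic carried between steps; '≈' marks a value shown rounded to 6 d.p. or computed from one; I and e_prev carry over from the previous line; the table rounds u and y to 3 d.p., halves away from zero)
n=0: y=0, sp=4, e=sp−y=4; I=4, D=e−e_prev=4; u=3/2·4+3/4·4+1/2·4=11; next y=7/10·0+1·11=11
n=1: y=11, sp=4, e=sp−y=-7; I=-3, D=e−e_prev=-11; u=3/2·(-7)+3/4·(-3)+1/2·(-11)=-18.25; next y=7/10·11+1·(-18.25)=-10.55
n=2: y=-10.55, sp=4, e=sp−y=14.55; I=11.55, D=e−e_prev=21.55; u=3/2·14.55+3/4·11.55+1/2·21.55=41.2625; next y=7/10·(-10.55)+1·41.2625=33.8775
n=3: y=33.8775, sp=4, e=sp−y=-29.8775; I=-18.3275, D=e−e_prev=-44.4275; u=3/2·(-29.8775)+3/4·(-18.3275)+1/2·(-44.4275)=-80.775625; next y=7/10·33.8775+1·(-80.775625)=-57.061375
n=4: y=-57.061375, sp=4, e=sp−y=61.061375; I=42.733875, D=e−e_prev=90.938875; u=3/2·61.061375+3/4·42.733875+1/2·90.938875≈169.111906; next y=7/10·(-57.061375)+1·169.111906≈129.168944
n=5: y≈129.168944, sp=4, e=sp−y≈-125.168944; I≈-82.435069, D=e−e_prev≈-186.230319; u=3/2·(-125.168944)+3/4·(-82.435069)+1/2·(-186.230319)≈-342.694877; next y=7/10·129.168944+1·(-342.694877)≈-252.276616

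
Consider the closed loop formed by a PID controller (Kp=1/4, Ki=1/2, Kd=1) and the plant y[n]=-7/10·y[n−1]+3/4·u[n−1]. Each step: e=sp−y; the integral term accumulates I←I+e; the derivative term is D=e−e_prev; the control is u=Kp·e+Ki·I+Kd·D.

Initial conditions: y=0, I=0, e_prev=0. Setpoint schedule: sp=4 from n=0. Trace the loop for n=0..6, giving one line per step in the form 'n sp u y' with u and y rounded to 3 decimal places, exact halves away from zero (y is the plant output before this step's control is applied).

(exact arithmetic carried between steps; '≈' marks a value shown rounded to 6 d.p. or computed from one; I and e_prev carry over from the previous line; the table rounds u and y to 3 d.p., halves away from zero)
n=0: y=0, sp=4, e=sp−y=4; I=4, D=e−e_prev=4; u=1/4·4+1/2·4+1·4=7; next y=-7/10·0+3/4·7=5.25
n=1: y=5.25, sp=4, e=sp−y=-1.25; I=2.75, D=e−e_prev=-5.25; u=1/4·(-1.25)+1/2·2.75+1·(-5.25)=-4.1875; next y=-7/10·5.25+3/4·(-4.1875)=-6.815625
n=2: y=-6.815625, sp=4, e=sp−y=10.815625; I=13.565625, D=e−e_prev=12.065625; u=1/4·10.815625+1/2·13.565625+1·12.065625≈21.552344; next y=-7/10·(-6.815625)+3/4·21.552344≈20.935195
n=3: y≈20.935195, sp=4, e=sp−y≈-16.935195; I≈-3.369570, D=e−e_prev≈-27.750820; u=1/4·(-16.935195)+1/2·(-3.369570)+1·(-27.750820)≈-33.669404; next y=-7/10·20.935195+3/4·(-33.669404)≈-39.906690
n=4: y≈-39.906690, sp=4, e=sp−y≈43.906690; I≈40.537120, D=e−e_prev≈60.841885; u=1/4·43.906690+1/2·40.537120+1·60.841885≈92.087118; next y=-7/10·(-39.906690)+3/4·92.087118≈97.000021
n=5: y≈97.000021, sp=4, e=sp−y≈-93.000021; I≈-52.462901, D=e−e_prev≈-136.906711; u=1/4·(-93.000021)+1/2·(-52.462901)+1·(-136.906711)≈-186.388167; next y=-7/10·97.000021+3/4·(-186.388167)≈-207.691140
n=6: y≈-207.691140, sp=4, e=sp−y≈211.691140; I≈159.228239, D=e−e_prev≈304.691161; u=1/4·211.691140+1/2·159.228239+1·304.691161≈437.228066; next y=-7/10·(-207.691140)+3/4·437.228066≈473.304847

0 4 7.000 0.000
1 4 -4.188 5.250
2 4 21.552 -6.816
3 4 -33.669 20.935
4 4 92.087 -39.907
5 4 -186.388 97.000
6 4 437.228 -207.691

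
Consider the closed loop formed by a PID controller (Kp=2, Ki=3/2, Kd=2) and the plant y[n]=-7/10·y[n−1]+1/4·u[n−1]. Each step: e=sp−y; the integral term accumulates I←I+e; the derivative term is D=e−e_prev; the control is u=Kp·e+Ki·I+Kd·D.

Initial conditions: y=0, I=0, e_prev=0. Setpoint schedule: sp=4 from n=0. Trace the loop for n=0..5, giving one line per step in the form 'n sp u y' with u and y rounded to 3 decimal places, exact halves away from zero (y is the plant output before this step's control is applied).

0 4 22.000 0.000
1 4 -10.250 5.500
2 4 64.019 -6.413
3 4 -92.170 20.493
4 4 255.249 -37.388
5 4 -498.977 89.984

(exact arithmetic carried between steps; '≈' marks a value shown rounded to 6 d.p. or computed from one; I and e_prev carry over from the previous line; the table rounds u and y to 3 d.p., halves away from zero)
n=0: y=0, sp=4, e=sp−y=4; I=4, D=e−e_prev=4; u=2·4+3/2·4+2·4=22; next y=-7/10·0+1/4·22=5.5
n=1: y=5.5, sp=4, e=sp−y=-1.5; I=2.5, D=e−e_prev=-5.5; u=2·(-1.5)+3/2·2.5+2·(-5.5)=-10.25; next y=-7/10·5.5+1/4·(-10.25)=-6.4125
n=2: y=-6.4125, sp=4, e=sp−y=10.4125; I=12.9125, D=e−e_prev=11.9125; u=2·10.4125+3/2·12.9125+2·11.9125=64.01875; next y=-7/10·(-6.4125)+1/4·64.01875≈20.493438
n=3: y≈20.493438, sp=4, e=sp−y≈-16.493438; I≈-3.580938, D=e−e_prev≈-26.905938; u=2·(-16.493438)+3/2·(-3.580938)+2·(-26.905938)≈-92.170156; next y=-7/10·20.493438+1/4·(-92.170156)≈-37.387945
n=4: y≈-37.387945, sp=4, e=sp−y≈41.387945; I≈37.807008, D=e−e_prev≈57.881383; u=2·41.387945+3/2·37.807008+2·57.881383≈255.249168; next y=-7/10·(-37.387945)+1/4·255.249168≈89.983854
n=5: y≈89.983854, sp=4, e=sp−y≈-85.983854; I≈-48.176846, D=e−e_prev≈-127.371799; u=2·(-85.983854)+3/2·(-48.176846)+2·(-127.371799)≈-498.976574; next y=-7/10·89.983854+1/4·(-498.976574)≈-187.732841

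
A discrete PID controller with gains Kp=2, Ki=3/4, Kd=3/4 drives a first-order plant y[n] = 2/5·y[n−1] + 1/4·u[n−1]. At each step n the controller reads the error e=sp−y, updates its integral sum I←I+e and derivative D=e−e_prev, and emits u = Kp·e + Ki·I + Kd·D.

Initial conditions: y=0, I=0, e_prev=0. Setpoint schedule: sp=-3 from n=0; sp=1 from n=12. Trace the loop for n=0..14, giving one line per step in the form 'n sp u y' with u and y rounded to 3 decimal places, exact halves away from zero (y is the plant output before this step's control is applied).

0 -3 -10.500 0.000
1 -3 -1.313 -2.625
2 -3 -7.927 -1.378
3 -3 -4.166 -2.533
4 -3 -7.056 -2.055
5 -3 -5.547 -2.586
6 -3 -6.833 -2.421
7 -3 -6.249 -2.677
8 -3 -6.836 -2.633
9 -3 -6.626 -2.762
10 -3 -6.904 -2.761
11 -3 -6.840 -2.831
12 1 7.022 -2.842
13 1 -5.218 0.618
14 1 3.528 -1.057

(exact arithmetic carried between steps; '≈' marks a value shown rounded to 6 d.p. or computed from one; I and e_prev carry over from the previous line; the table rounds u and y to 3 d.p., halves away from zero)
n=0: y=0, sp=-3, e=sp−y=-3; I=-3, D=e−e_prev=-3; u=2·(-3)+3/4·(-3)+3/4·(-3)=-10.5; next y=2/5·0+1/4·(-10.5)=-2.625
n=1: y=-2.625, sp=-3, e=sp−y=-0.375; I=-3.375, D=e−e_prev=2.625; u=2·(-0.375)+3/4·(-3.375)+3/4·2.625=-1.3125; next y=2/5·(-2.625)+1/4·(-1.3125)=-1.378125
n=2: y=-1.378125, sp=-3, e=sp−y=-1.621875; I=-4.996875, D=e−e_prev=-1.246875; u=2·(-1.621875)+3/4·(-4.996875)+3/4·(-1.246875)≈-7.926563; next y=2/5·(-1.378125)+1/4·(-7.926563)≈-2.532891
n=3: y≈-2.532891, sp=-3, e=sp−y≈-0.467109; I≈-5.463984, D=e−e_prev≈1.154766; u=2·(-0.467109)+3/4·(-5.463984)+3/4·1.154766≈-4.166133; next y=2/5·(-2.532891)+1/4·(-4.166133)≈-2.054689
n=4: y≈-2.054689, sp=-3, e=sp−y≈-0.945311; I≈-6.409295, D=e−e_prev≈-0.478201; u=2·(-0.945311)+3/4·(-6.409295)+3/4·(-0.478201)≈-7.056243; next y=2/5·(-2.054689)+1/4·(-7.056243)≈-2.585937
n=5: y≈-2.585937, sp=-3, e=sp−y≈-0.414063; I≈-6.823358, D=e−e_prev≈0.531247; u=2·(-0.414063)+3/4·(-6.823358)+3/4·0.531247≈-5.547210; next y=2/5·(-2.585937)+1/4·(-5.547210)≈-2.421177
n=6: y≈-2.421177, sp=-3, e=sp−y≈-0.578823; I≈-7.402181, D=e−e_prev≈-0.164759; u=2·(-0.578823)+3/4·(-7.402181)+3/4·(-0.164759)≈-6.832851; next y=2/5·(-2.421177)+1/4·(-6.832851)≈-2.676684
n=7: y≈-2.676684, sp=-3, e=sp−y≈-0.323316; I≈-7.725498, D=e−e_prev≈0.255506; u=2·(-0.323316)+3/4·(-7.725498)+3/4·0.255506≈-6.249126; next y=2/5·(-2.676684)+1/4·(-6.249126)≈-2.632955
n=8: y≈-2.632955, sp=-3, e=sp−y≈-0.367045; I≈-8.092543, D=e−e_prev≈-0.043729; u=2·(-0.367045)+3/4·(-8.092543)+3/4·(-0.043729)≈-6.836293; next y=2/5·(-2.632955)+1/4·(-6.836293)≈-2.762255
n=9: y≈-2.762255, sp=-3, e=sp−y≈-0.237745; I≈-8.330287, D=e−e_prev≈0.129300; u=2·(-0.237745)+3/4·(-8.330287)+3/4·0.129300≈-6.626229; next y=2/5·(-2.762255)+1/4·(-6.626229)≈-2.761459
n=10: y≈-2.761459, sp=-3, e=sp−y≈-0.238541; I≈-8.568828, D=e−e_prev≈-0.000796; u=2·(-0.238541)+3/4·(-8.568828)+3/4·(-0.000796)≈-6.904299; next y=2/5·(-2.761459)+1/4·(-6.904299)≈-2.830658
n=11: y≈-2.830658, sp=-3, e=sp−y≈-0.169342; I≈-8.738169, D=e−e_prev≈0.069199; u=2·(-0.169342)+3/4·(-8.738169)+3/4·0.069199≈-6.840411; next y=2/5·(-2.830658)+1/4·(-6.840411)≈-2.842366
n=12: y≈-2.842366, sp=1, e=sp−y≈3.842366; I≈-4.895803, D=e−e_prev≈4.011708; u=2·3.842366+3/4·(-4.895803)+3/4·4.011708≈7.021660; next y=2/5·(-2.842366)+1/4·7.021660≈0.618469
n=13: y≈0.618469, sp=1, e=sp−y≈0.381531; I≈-4.514272, D=e−e_prev≈-3.460835; u=2·0.381531+3/4·(-4.514272)+3/4·(-3.460835)≈-5.218267; next y=2/5·0.618469+1/4·(-5.218267)≈-1.057179
n=14: y≈-1.057179, sp=1, e=sp−y≈2.057179; I≈-2.457092, D=e−e_prev≈1.675648; u=2·2.057179+3/4·(-2.457092)+3/4·1.675648≈3.528275; next y=2/5·(-1.057179)+1/4·3.528275≈0.459197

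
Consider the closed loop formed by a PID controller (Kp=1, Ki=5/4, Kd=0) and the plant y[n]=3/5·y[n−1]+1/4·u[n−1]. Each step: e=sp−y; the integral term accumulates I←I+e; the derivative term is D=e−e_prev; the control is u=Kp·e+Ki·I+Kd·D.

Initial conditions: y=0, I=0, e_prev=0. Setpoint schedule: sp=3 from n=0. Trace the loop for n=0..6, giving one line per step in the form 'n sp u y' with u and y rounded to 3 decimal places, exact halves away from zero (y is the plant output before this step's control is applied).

(exact arithmetic carried between steps; '≈' marks a value shown rounded to 6 d.p. or computed from one; I and e_prev carry over from the previous line; the table rounds u and y to 3 d.p., halves away from zero)
n=0: y=0, sp=3, e=sp−y=3; I=3, D=e−e_prev=3; u=1·3+5/4·3+0·3=6.75; next y=3/5·0+1/4·6.75=1.6875
n=1: y=1.6875, sp=3, e=sp−y=1.3125; I=4.3125, D=e−e_prev=-1.6875; u=1·1.3125+5/4·4.3125+0·(-1.6875)=6.703125; next y=3/5·1.6875+1/4·6.703125≈2.688281
n=2: y≈2.688281, sp=3, e=sp−y≈0.311719; I≈4.624219, D=e−e_prev≈-1.000781; u=1·0.311719+5/4·4.624219+0·(-1.000781)≈6.091992; next y=3/5·2.688281+1/4·6.091992≈3.135967
n=3: y≈3.135967, sp=3, e=sp−y≈-0.135967; I≈4.488252, D=e−e_prev≈-0.447686; u=1·(-0.135967)+5/4·4.488252+0·(-0.447686)≈5.474348; next y=3/5·3.135967+1/4·5.474348≈3.250167
n=4: y≈3.250167, sp=3, e=sp−y≈-0.250167; I≈4.238085, D=e−e_prev≈-0.114200; u=1·(-0.250167)+5/4·4.238085+0·(-0.114200)≈5.047439; next y=3/5·3.250167+1/4·5.047439≈3.211960
n=5: y≈3.211960, sp=3, e=sp−y≈-0.211960; I≈4.026125, D=e−e_prev≈0.038207; u=1·(-0.211960)+5/4·4.026125+0·0.038207≈4.820696; next y=3/5·3.211960+1/4·4.820696≈3.132350
n=6: y≈3.132350, sp=3, e=sp−y≈-0.132350; I≈3.893775, D=e−e_prev≈0.079610; u=1·(-0.132350)+5/4·3.893775+0·0.079610≈4.734869; next y=3/5·3.132350+1/4·4.734869≈3.063127

0 3 6.750 0.000
1 3 6.703 1.688
2 3 6.092 2.688
3 3 5.474 3.136
4 3 5.047 3.250
5 3 4.821 3.212
6 3 4.735 3.132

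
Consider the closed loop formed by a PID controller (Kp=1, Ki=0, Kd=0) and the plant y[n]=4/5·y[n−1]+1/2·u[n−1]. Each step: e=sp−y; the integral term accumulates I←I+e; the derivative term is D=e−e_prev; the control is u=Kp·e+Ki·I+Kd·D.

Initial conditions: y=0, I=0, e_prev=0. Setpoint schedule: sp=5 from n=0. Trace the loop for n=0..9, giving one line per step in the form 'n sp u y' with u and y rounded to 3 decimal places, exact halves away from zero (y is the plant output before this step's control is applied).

(exact arithmetic carried between steps; '≈' marks a value shown rounded to 6 d.p. or computed from one; I and e_prev carry over from the previous line; the table rounds u and y to 3 d.p., halves away from zero)
n=0: y=0, sp=5, e=sp−y=5; I=5, D=e−e_prev=5; u=1·5+0·5+0·5=5; next y=4/5·0+1/2·5=2.5
n=1: y=2.5, sp=5, e=sp−y=2.5; I=7.5, D=e−e_prev=-2.5; u=1·2.5+0·7.5+0·(-2.5)=2.5; next y=4/5·2.5+1/2·2.5=3.25
n=2: y=3.25, sp=5, e=sp−y=1.75; I=9.25, D=e−e_prev=-0.75; u=1·1.75+0·9.25+0·(-0.75)=1.75; next y=4/5·3.25+1/2·1.75=3.475
n=3: y=3.475, sp=5, e=sp−y=1.525; I=10.775, D=e−e_prev=-0.225; u=1·1.525+0·10.775+0·(-0.225)=1.525; next y=4/5·3.475+1/2·1.525=3.5425
n=4: y=3.5425, sp=5, e=sp−y=1.4575; I=12.2325, D=e−e_prev=-0.0675; u=1·1.4575+0·12.2325+0·(-0.0675)=1.4575; next y=4/5·3.5425+1/2·1.4575=3.56275
n=5: y=3.56275, sp=5, e=sp−y=1.43725; I=13.66975, D=e−e_prev=-0.02025; u=1·1.43725+0·13.66975+0·(-0.02025)=1.43725; next y=4/5·3.56275+1/2·1.43725=3.568825
n=6: y=3.568825, sp=5, e=sp−y=1.431175; I=15.100925, D=e−e_prev=-0.006075; u=1·1.431175+0·15.100925+0·(-0.006075)=1.431175; next y=4/5·3.568825+1/2·1.431175≈3.570648
n=7: y≈3.570648, sp=5, e=sp−y≈1.429353; I≈16.530278, D=e−e_prev≈-0.001823; u=1·1.429353+0·16.530278+0·(-0.001823)≈1.429353; next y=4/5·3.570648+1/2·1.429353≈3.571194
n=8: y≈3.571194, sp=5, e=sp−y≈1.428806; I≈17.959083, D=e−e_prev≈-0.000547; u=1·1.428806+0·17.959083+0·(-0.000547)≈1.428806; next y=4/5·3.571194+1/2·1.428806≈3.571358
n=9: y≈3.571358, sp=5, e=sp−y≈1.428642; I≈19.387725, D=e−e_prev≈-0.000164; u=1·1.428642+0·19.387725+0·(-0.000164)≈1.428642; next y=4/5·3.571358+1/2·1.428642≈3.571407

0 5 5.000 0.000
1 5 2.500 2.500
2 5 1.750 3.250
3 5 1.525 3.475
4 5 1.458 3.543
5 5 1.437 3.563
6 5 1.431 3.569
7 5 1.429 3.571
8 5 1.429 3.571
9 5 1.429 3.571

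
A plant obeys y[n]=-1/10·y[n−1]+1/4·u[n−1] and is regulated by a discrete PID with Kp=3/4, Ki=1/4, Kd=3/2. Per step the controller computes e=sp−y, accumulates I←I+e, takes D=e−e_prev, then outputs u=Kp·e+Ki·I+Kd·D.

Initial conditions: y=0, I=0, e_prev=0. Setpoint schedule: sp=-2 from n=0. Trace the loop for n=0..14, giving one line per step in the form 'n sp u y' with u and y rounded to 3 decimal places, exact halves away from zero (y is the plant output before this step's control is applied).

(exact arithmetic carried between steps; '≈' marks a value shown rounded to 6 d.p. or computed from one; I and e_prev carry over from the previous line; the table rounds u and y to 3 d.p., halves away from zero)
n=0: y=0, sp=-2, e=sp−y=-2; I=-2, D=e−e_prev=-2; u=3/4·(-2)+1/4·(-2)+3/2·(-2)=-5; next y=-1/10·0+1/4·(-5)=-1.25
n=1: y=-1.25, sp=-2, e=sp−y=-0.75; I=-2.75, D=e−e_prev=1.25; u=3/4·(-0.75)+1/4·(-2.75)+3/2·1.25=0.625; next y=-1/10·(-1.25)+1/4·0.625=0.28125
n=2: y=0.28125, sp=-2, e=sp−y=-2.28125; I=-5.03125, D=e−e_prev=-1.53125; u=3/4·(-2.28125)+1/4·(-5.03125)+3/2·(-1.53125)=-5.265625; next y=-1/10·0.28125+1/4·(-5.265625)≈-1.344531
n=3: y≈-1.344531, sp=-2, e=sp−y≈-0.655469; I≈-5.686719, D=e−e_prev≈1.625781; u=3/4·(-0.655469)+1/4·(-5.686719)+3/2·1.625781≈0.525391; next y=-1/10·(-1.344531)+1/4·0.525391≈0.265801
n=4: y≈0.265801, sp=-2, e=sp−y≈-2.265801; I≈-7.952520, D=e−e_prev≈-1.610332; u=3/4·(-2.265801)+1/4·(-7.952520)+3/2·(-1.610332)≈-6.102979; next y=-1/10·0.265801+1/4·(-6.102979)≈-1.552325
n=5: y≈-1.552325, sp=-2, e=sp−y≈-0.447675; I≈-8.400195, D=e−e_prev≈1.818125; u=3/4·(-0.447675)+1/4·(-8.400195)+3/2·1.818125≈0.291383; next y=-1/10·(-1.552325)+1/4·0.291383≈0.228078
n=6: y≈0.228078, sp=-2, e=sp−y≈-2.228078; I≈-10.628273, D=e−e_prev≈-1.780403; u=3/4·(-2.228078)+1/4·(-10.628273)+3/2·(-1.780403)≈-6.998731; next y=-1/10·0.228078+1/4·(-6.998731)≈-1.772491
n=7: y≈-1.772491, sp=-2, e=sp−y≈-0.227509; I≈-10.855782, D=e−e_prev≈2.000569; u=3/4·(-0.227509)+1/4·(-10.855782)+3/2·2.000569≈0.116276; next y=-1/10·(-1.772491)+1/4·0.116276≈0.206318
n=8: y≈0.206318, sp=-2, e=sp−y≈-2.206318; I≈-13.062100, D=e−e_prev≈-1.978809; u=3/4·(-2.206318)+1/4·(-13.062100)+3/2·(-1.978809)≈-7.888477; next y=-1/10·0.206318+1/4·(-7.888477)≈-1.992751
n=9: y≈-1.992751, sp=-2, e=sp−y≈-0.007249; I≈-13.069349, D=e−e_prev≈2.199069; u=3/4·(-0.007249)+1/4·(-13.069349)+3/2·2.199069≈0.025829; next y=-1/10·(-1.992751)+1/4·0.025829≈0.205732
n=10: y≈0.205732, sp=-2, e=sp−y≈-2.205732; I≈-15.275082, D=e−e_prev≈-2.198483; u=3/4·(-2.205732)+1/4·(-15.275082)+3/2·(-2.198483)≈-8.770795; next y=-1/10·0.205732+1/4·(-8.770795)≈-2.213272
n=11: y≈-2.213272, sp=-2, e=sp−y≈0.213272; I≈-15.061810, D=e−e_prev≈2.419004; u=3/4·0.213272+1/4·(-15.061810)+3/2·2.419004≈0.023008; next y=-1/10·(-2.213272)+1/4·0.023008≈0.227079
n=12: y≈0.227079, sp=-2, e=sp−y≈-2.227079; I≈-17.288889, D=e−e_prev≈-2.440351; u=3/4·(-2.227079)+1/4·(-17.288889)+3/2·(-2.440351)≈-9.653058; next y=-1/10·0.227079+1/4·(-9.653058)≈-2.435973
n=13: y≈-2.435973, sp=-2, e=sp−y≈0.435973; I≈-16.852917, D=e−e_prev≈2.663052; u=3/4·0.435973+1/4·(-16.852917)+3/2·2.663052≈0.108328; next y=-1/10·(-2.435973)+1/4·0.108328≈0.270679
n=14: y≈0.270679, sp=-2, e=sp−y≈-2.270679; I≈-19.123596, D=e−e_prev≈-2.706652; u=3/4·(-2.270679)+1/4·(-19.123596)+3/2·(-2.706652)≈-10.543886; next y=-1/10·0.270679+1/4·(-10.543886)≈-2.663039

0 -2 -5.000 0.000
1 -2 0.625 -1.250
2 -2 -5.266 0.281
3 -2 0.525 -1.345
4 -2 -6.103 0.266
5 -2 0.291 -1.552
6 -2 -6.999 0.228
7 -2 0.116 -1.772
8 -2 -7.888 0.206
9 -2 0.026 -1.993
10 -2 -8.771 0.206
11 -2 0.023 -2.213
12 -2 -9.653 0.227
13 -2 0.108 -2.436
14 -2 -10.544 0.271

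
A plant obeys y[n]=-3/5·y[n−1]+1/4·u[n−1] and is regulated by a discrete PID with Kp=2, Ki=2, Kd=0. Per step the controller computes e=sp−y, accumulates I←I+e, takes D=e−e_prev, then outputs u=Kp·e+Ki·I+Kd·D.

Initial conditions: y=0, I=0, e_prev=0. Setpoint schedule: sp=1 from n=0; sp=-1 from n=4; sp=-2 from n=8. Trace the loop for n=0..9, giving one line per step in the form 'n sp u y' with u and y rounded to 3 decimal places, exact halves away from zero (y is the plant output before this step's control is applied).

(exact arithmetic carried between steps; '≈' marks a value shown rounded to 6 d.p. or computed from one; I and e_prev carry over from the previous line; the table rounds u and y to 3 d.p., halves away from zero)
n=0: y=0, sp=1, e=sp−y=1; I=1, D=e−e_prev=1; u=2·1+2·1+0·1=4; next y=-3/5·0+1/4·4=1
n=1: y=1, sp=1, e=sp−y=0; I=1, D=e−e_prev=-1; u=2·0+2·1+0·(-1)=2; next y=-3/5·1+1/4·2=-0.1
n=2: y=-0.1, sp=1, e=sp−y=1.1; I=2.1, D=e−e_prev=1.1; u=2·1.1+2·2.1+0·1.1=6.4; next y=-3/5·(-0.1)+1/4·6.4=1.66
n=3: y=1.66, sp=1, e=sp−y=-0.66; I=1.44, D=e−e_prev=-1.76; u=2·(-0.66)+2·1.44+0·(-1.76)=1.56; next y=-3/5·1.66+1/4·1.56=-0.606
n=4: y=-0.606, sp=-1, e=sp−y=-0.394; I=1.046, D=e−e_prev=0.266; u=2·(-0.394)+2·1.046+0·0.266=1.304; next y=-3/5·(-0.606)+1/4·1.304=0.6896
n=5: y=0.6896, sp=-1, e=sp−y=-1.6896; I=-0.6436, D=e−e_prev=-1.2956; u=2·(-1.6896)+2·(-0.6436)+0·(-1.2956)=-4.6664; next y=-3/5·0.6896+1/4·(-4.6664)=-1.58036
n=6: y=-1.58036, sp=-1, e=sp−y=0.58036; I=-0.06324, D=e−e_prev=2.26996; u=2·0.58036+2·(-0.06324)+0·2.26996=1.03424; next y=-3/5·(-1.58036)+1/4·1.03424=1.206776
n=7: y=1.206776, sp=-1, e=sp−y=-2.206776; I=-2.270016, D=e−e_prev=-2.787136; u=2·(-2.206776)+2·(-2.270016)+0·(-2.787136)=-8.953584; next y=-3/5·1.206776+1/4·(-8.953584)≈-2.962462
n=8: y≈-2.962462, sp=-2, e=sp−y≈0.962462; I≈-1.307554, D=e−e_prev≈3.169238; u=2·0.962462+2·(-1.307554)+0·3.169238≈-0.690186; next y=-3/5·(-2.962462)+1/4·(-0.690186)≈1.604931
n=9: y≈1.604931, sp=-2, e=sp−y≈-3.604931; I≈-4.912485, D=e−e_prev≈-4.567392; u=2·(-3.604931)+2·(-4.912485)+0·(-4.567392)≈-17.034831; next y=-3/5·1.604931+1/4·(-17.034831)≈-5.221666

0 1 4.000 0.000
1 1 2.000 1.000
2 1 6.400 -0.100
3 1 1.560 1.660
4 -1 1.304 -0.606
5 -1 -4.666 0.690
6 -1 1.034 -1.580
7 -1 -8.954 1.207
8 -2 -0.690 -2.962
9 -2 -17.035 1.605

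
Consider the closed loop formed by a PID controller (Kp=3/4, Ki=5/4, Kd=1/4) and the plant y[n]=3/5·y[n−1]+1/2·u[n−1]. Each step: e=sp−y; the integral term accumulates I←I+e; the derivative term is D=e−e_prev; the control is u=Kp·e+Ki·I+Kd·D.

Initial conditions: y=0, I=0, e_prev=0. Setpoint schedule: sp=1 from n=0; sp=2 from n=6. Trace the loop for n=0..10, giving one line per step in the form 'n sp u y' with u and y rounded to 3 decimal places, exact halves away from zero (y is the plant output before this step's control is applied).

0 1 2.250 0.000
1 1 0.719 1.125
2 1 1.048 1.034
3 1 0.734 1.144
4 1 0.785 1.054
5 1 0.760 1.025
6 2 3.039 0.995
7 2 1.514 2.117
8 2 1.850 2.027
9 2 1.537 2.141
10 2 1.587 2.053

(exact arithmetic carried between steps; '≈' marks a value shown rounded to 6 d.p. or computed from one; I and e_prev carry over from the previous line; the table rounds u and y to 3 d.p., halves away from zero)
n=0: y=0, sp=1, e=sp−y=1; I=1, D=e−e_prev=1; u=3/4·1+5/4·1+1/4·1=2.25; next y=3/5·0+1/2·2.25=1.125
n=1: y=1.125, sp=1, e=sp−y=-0.125; I=0.875, D=e−e_prev=-1.125; u=3/4·(-0.125)+5/4·0.875+1/4·(-1.125)=0.71875; next y=3/5·1.125+1/2·0.71875=1.034375
n=2: y=1.034375, sp=1, e=sp−y=-0.034375; I=0.840625, D=e−e_prev=0.090625; u=3/4·(-0.034375)+5/4·0.840625+1/4·0.090625≈1.047656; next y=3/5·1.034375+1/2·1.047656≈1.144453
n=3: y≈1.144453, sp=1, e=sp−y≈-0.144453; I≈0.696172, D=e−e_prev≈-0.110078; u=3/4·(-0.144453)+5/4·0.696172+1/4·(-0.110078)≈0.734355; next y=3/5·1.144453+1/2·0.734355≈1.053850
n=4: y≈1.053850, sp=1, e=sp−y≈-0.053850; I≈0.642322, D=e−e_prev≈0.090604; u=3/4·(-0.053850)+5/4·0.642322+1/4·0.090604≈0.785167; next y=3/5·1.053850+1/2·0.785167≈1.024893
n=5: y≈1.024893, sp=1, e=sp−y≈-0.024893; I≈0.617429, D=e−e_prev≈0.028957; u=3/4·(-0.024893)+5/4·0.617429+1/4·0.028957≈0.760356; next y=3/5·1.024893+1/2·0.760356≈0.995114
n=6: y≈0.995114, sp=2, e=sp−y≈1.004886; I≈1.622315, D=e−e_prev≈1.029779; u=3/4·1.004886+5/4·1.622315+1/4·1.029779≈3.039004; next y=3/5·0.995114+1/2·3.039004≈2.116570
n=7: y≈2.116570, sp=2, e=sp−y≈-0.116570; I≈1.505745, D=e−e_prev≈-1.121456; u=3/4·(-0.116570)+5/4·1.505745+1/4·(-1.121456)≈1.514390; next y=3/5·2.116570+1/2·1.514390≈2.027137
n=8: y≈2.027137, sp=2, e=sp−y≈-0.027137; I≈1.478608, D=e−e_prev≈0.089433; u=3/4·(-0.027137)+5/4·1.478608+1/4·0.089433≈1.850266; next y=3/5·2.027137+1/2·1.850266≈2.141415
n=9: y≈2.141415, sp=2, e=sp−y≈-0.141415; I≈1.337193, D=e−e_prev≈-0.114278; u=3/4·(-0.141415)+5/4·1.337193+1/4·(-0.114278)≈1.536861; next y=3/5·2.141415+1/2·1.536861≈2.053279
n=10: y≈2.053279, sp=2, e=sp−y≈-0.053279; I≈1.283914, D=e−e_prev≈0.088136; u=3/4·(-0.053279)+5/4·1.283914+1/4·0.088136≈1.586967; next y=3/5·2.053279+1/2·1.586967≈2.025451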